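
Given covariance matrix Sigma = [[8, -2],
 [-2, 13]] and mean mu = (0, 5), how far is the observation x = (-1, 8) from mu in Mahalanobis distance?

Step 1 — centre the observation: (x - mu) = (-1, 3).

Step 2 — invert Sigma. det(Sigma) = 8·13 - (-2)² = 100.
  Sigma^{-1} = (1/det) · [[d, -b], [-b, a]] = [[0.13, 0.02],
 [0.02, 0.08]].

Step 3 — form the quadratic (x - mu)^T · Sigma^{-1} · (x - mu):
  Sigma^{-1} · (x - mu) = (-0.07, 0.22).
  (x - mu)^T · [Sigma^{-1} · (x - mu)] = (-1)·(-0.07) + (3)·(0.22) = 0.73.

Step 4 — take square root: d = √(0.73) ≈ 0.8544.

d(x, mu) = √(0.73) ≈ 0.8544


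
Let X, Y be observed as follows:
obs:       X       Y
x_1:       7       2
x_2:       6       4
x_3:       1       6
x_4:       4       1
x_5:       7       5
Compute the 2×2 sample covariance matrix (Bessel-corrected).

Step 1 — column means:
  mean(X) = (7 + 6 + 1 + 4 + 7) / 5 = 25/5 = 5
  mean(Y) = (2 + 4 + 6 + 1 + 5) / 5 = 18/5 = 3.6

Step 2 — sample covariance S[i,j] = (1/(n-1)) · Σ_k (x_{k,i} - mean_i) · (x_{k,j} - mean_j), with n-1 = 4.
  S[X,X] = ((2)·(2) + (1)·(1) + (-4)·(-4) + (-1)·(-1) + (2)·(2)) / 4 = 26/4 = 6.5
  S[X,Y] = ((2)·(-1.6) + (1)·(0.4) + (-4)·(2.4) + (-1)·(-2.6) + (2)·(1.4)) / 4 = -7/4 = -1.75
  S[Y,Y] = ((-1.6)·(-1.6) + (0.4)·(0.4) + (2.4)·(2.4) + (-2.6)·(-2.6) + (1.4)·(1.4)) / 4 = 17.2/4 = 4.3

S is symmetric (S[j,i] = S[i,j]). Assembling:

S = [[6.5, -1.75],
 [-1.75, 4.3]]


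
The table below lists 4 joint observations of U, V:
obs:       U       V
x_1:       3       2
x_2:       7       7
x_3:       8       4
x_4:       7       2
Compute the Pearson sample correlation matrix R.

Step 1 — column means:
  mean(U) = (3 + 7 + 8 + 7) / 4 = 25/4 = 6.25
  mean(V) = (2 + 7 + 4 + 2) / 4 = 15/4 = 3.75

Step 2 — sample variances and covariances s[i,j] = (1/(n-1)) · Σ_k (x_{k,i} - mean_i) · (x_{k,j} - mean_j), with n-1 = 3:
  s[U,U] = ((-3.25)·(-3.25) + (0.75)·(0.75) + (1.75)·(1.75) + (0.75)·(0.75)) / 3 = 14.75/3 = 4.9167
  s[U,V] = ((-3.25)·(-1.75) + (0.75)·(3.25) + (1.75)·(0.25) + (0.75)·(-1.75)) / 3 = 7.25/3 = 2.4167
  s[V,V] = ((-1.75)·(-1.75) + (3.25)·(3.25) + (0.25)·(0.25) + (-1.75)·(-1.75)) / 3 = 16.75/3 = 5.5833
  Sample standard deviations s_i = √(s[i,i]):
  s(U) = √(4.9167) = 2.2174
  s(V) = √(5.5833) = 2.3629

Step 3 — r_{ij} = s_{ij} / (s_i · s_j):
  r[U,U] = 1 (diagonal).
  r[U,V] = 2.4167 / (2.2174 · 2.3629) = 2.4167 / 5.2394 = 0.4612
  r[V,V] = 1 (diagonal).

R is symmetric with unit diagonal. Assembling:

R = [[1, 0.4612],
 [0.4612, 1]]


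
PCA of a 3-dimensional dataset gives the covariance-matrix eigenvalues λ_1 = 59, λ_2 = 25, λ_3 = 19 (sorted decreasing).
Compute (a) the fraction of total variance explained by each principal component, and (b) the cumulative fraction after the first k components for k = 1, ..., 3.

Step 1 — total variance = trace(Sigma) = Σ λ_i = 59 + 25 + 19 = 103.

Step 2 — fraction explained by component i = λ_i / Σ λ:
  PC1: 59/103 = 0.5728
  PC2: 25/103 = 0.2427
  PC3: 19/103 = 0.1845

Step 3 — cumulative fraction after k components = (λ_1 + ... + λ_k) / Σ λ:
  k = 1: 59/103 = 0.5728
  k = 2: (59 + 25)/103 = 84/103 = 0.8155
  k = 3: (59 + 25 + 19)/103 = 103/103 = 1

Summary (fraction, with percent):

explained: PC1 0.5728 (57.28%), PC2 0.2427 (24.27%), PC3 0.1845 (18.45%);  cumulative: 0.5728, 0.8155, 1


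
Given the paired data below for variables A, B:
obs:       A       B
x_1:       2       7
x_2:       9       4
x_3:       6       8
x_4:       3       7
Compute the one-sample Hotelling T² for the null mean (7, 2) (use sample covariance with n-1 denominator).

Step 1 — sample mean vector:
  mean(A) = (2 + 9 + 6 + 3) / 4 = 20/4 = 5
  mean(B) = (7 + 4 + 8 + 7) / 4 = 26/4 = 6.5
  x̄ = (5, 6.5),  deviation x̄ - mu_0 = (5, 6.5) - (7, 2) = (-2, 4.5).

Step 2 — sample covariance matrix, S[i,j] = (1/(n-1)) · Σ_k (x_{k,i} - mean_i) · (x_{k,j} - mean_j), divisor n-1 = 3:
  S[A,A] = ((-3)·(-3) + (4)·(4) + (1)·(1) + (-2)·(-2)) / 3 = 30/3 = 10
  S[A,B] = ((-3)·(0.5) + (4)·(-2.5) + (1)·(1.5) + (-2)·(0.5)) / 3 = -11/3 = -3.6667
  S[B,B] = ((0.5)·(0.5) + (-2.5)·(-2.5) + (1.5)·(1.5) + (0.5)·(0.5)) / 3 = 9/3 = 3
  S = [[10, -3.6667],
 [-3.6667, 3]].

Step 3 — invert S. det(S) = 10·3 - (-3.6667)² = 16.5556.
  S^{-1} = (1/det) · [[d, -b], [-b, a]] = [[0.1812, 0.2215],
 [0.2215, 0.604]].

Step 4 — quadratic form (x̄ - mu_0)^T · S^{-1} · (x̄ - mu_0):
  S^{-1} · (x̄ - mu_0) = (0.6342, 2.2752),
  (x̄ - mu_0)^T · [...] = (-2)·(0.6342) + (4.5)·(2.2752) = 8.9698.

Step 5 — scale by n: T² = 4 · 8.9698 = 35.8792.

T² ≈ 35.8792


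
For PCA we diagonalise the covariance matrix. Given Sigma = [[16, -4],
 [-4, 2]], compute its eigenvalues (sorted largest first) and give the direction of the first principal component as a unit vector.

Step 1 — characteristic polynomial of 2×2 Sigma:
  det(Sigma - λI) = λ² - trace · λ + det = 0.
  trace = 16 + 2 = 18, det = 16·2 - (-4)² = 16.
Step 2 — discriminant:
  Δ = trace² - 4·det = 324 - 64 = 260.
Step 3 — eigenvalues:
  λ = (trace ± √Δ)/2 = (18 ± 16.1245)/2,
  λ_1 = 17.0623,  λ_2 = 0.9377.

Step 4 — unit eigenvector for λ_1: solve (Sigma - λ_1 I)v = 0. First row:
  (16 - 17.0623)·v_x + (-4)·v_y = 0, i.e. (-1.0623)·v_x + (-4)·v_y = 0,
  so v ∝ (b, λ_1 - a) = (-4, 1.0623); multiply by -1 so the first entry is positive: u = (4, -1.0623).
  ||u|| = √((4)² + (-1.0623)²) = √(17.1284) ≈ 4.1386,
  v_1 = u/||u|| ≈ (0.9665, -0.2567) (||v_1|| = 1).

λ_1 = 17.0623,  λ_2 = 0.9377;  v_1 ≈ (0.9665, -0.2567)


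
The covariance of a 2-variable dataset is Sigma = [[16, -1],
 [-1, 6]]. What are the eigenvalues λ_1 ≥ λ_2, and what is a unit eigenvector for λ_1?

Step 1 — characteristic polynomial of 2×2 Sigma:
  det(Sigma - λI) = λ² - trace · λ + det = 0.
  trace = 16 + 6 = 22, det = 16·6 - (-1)² = 95.
Step 2 — discriminant:
  Δ = trace² - 4·det = 484 - 380 = 104.
Step 3 — eigenvalues:
  λ = (trace ± √Δ)/2 = (22 ± 10.198)/2,
  λ_1 = 16.099,  λ_2 = 5.901.

Step 4 — unit eigenvector for λ_1: solve (Sigma - λ_1 I)v = 0. First row:
  (16 - 16.099)·v_x + (-1)·v_y = 0, i.e. (-0.099)·v_x + (-1)·v_y = 0,
  so v ∝ (b, λ_1 - a) = (-1, 0.099); multiply by -1 so the first entry is positive: u = (1, -0.099).
  ||u|| = √((1)² + (-0.099)²) = √(1.0098) ≈ 1.0049,
  v_1 = u/||u|| ≈ (0.9951, -0.0985) (||v_1|| = 1).

λ_1 = 16.099,  λ_2 = 5.901;  v_1 ≈ (0.9951, -0.0985)


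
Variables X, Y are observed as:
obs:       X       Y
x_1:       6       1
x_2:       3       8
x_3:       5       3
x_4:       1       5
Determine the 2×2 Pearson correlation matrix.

Step 1 — column means:
  mean(X) = (6 + 3 + 5 + 1) / 4 = 15/4 = 3.75
  mean(Y) = (1 + 8 + 3 + 5) / 4 = 17/4 = 4.25

Step 2 — sample variances and covariances s[i,j] = (1/(n-1)) · Σ_k (x_{k,i} - mean_i) · (x_{k,j} - mean_j), with n-1 = 3:
  s[X,X] = ((2.25)·(2.25) + (-0.75)·(-0.75) + (1.25)·(1.25) + (-2.75)·(-2.75)) / 3 = 14.75/3 = 4.9167
  s[X,Y] = ((2.25)·(-3.25) + (-0.75)·(3.75) + (1.25)·(-1.25) + (-2.75)·(0.75)) / 3 = -13.75/3 = -4.5833
  s[Y,Y] = ((-3.25)·(-3.25) + (3.75)·(3.75) + (-1.25)·(-1.25) + (0.75)·(0.75)) / 3 = 26.75/3 = 8.9167
  Sample standard deviations s_i = √(s[i,i]):
  s(X) = √(4.9167) = 2.2174
  s(Y) = √(8.9167) = 2.9861

Step 3 — r_{ij} = s_{ij} / (s_i · s_j):
  r[X,X] = 1 (diagonal).
  r[X,Y] = -4.5833 / (2.2174 · 2.9861) = -4.5833 / 6.6212 = -0.6922
  r[Y,Y] = 1 (diagonal).

R is symmetric with unit diagonal. Assembling:

R = [[1, -0.6922],
 [-0.6922, 1]]


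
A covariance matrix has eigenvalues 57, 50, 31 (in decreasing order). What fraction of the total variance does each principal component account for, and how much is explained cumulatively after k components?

Step 1 — total variance = trace(Sigma) = Σ λ_i = 57 + 50 + 31 = 138.

Step 2 — fraction explained by component i = λ_i / Σ λ:
  PC1: 57/138 = 0.413
  PC2: 50/138 = 0.3623
  PC3: 31/138 = 0.2246

Step 3 — cumulative fraction after k components = (λ_1 + ... + λ_k) / Σ λ:
  k = 1: 57/138 = 0.413
  k = 2: (57 + 50)/138 = 107/138 = 0.7754
  k = 3: (57 + 50 + 31)/138 = 138/138 = 1

Summary (fraction, with percent):

explained: PC1 0.413 (41.3%), PC2 0.3623 (36.23%), PC3 0.2246 (22.46%);  cumulative: 0.413, 0.7754, 1


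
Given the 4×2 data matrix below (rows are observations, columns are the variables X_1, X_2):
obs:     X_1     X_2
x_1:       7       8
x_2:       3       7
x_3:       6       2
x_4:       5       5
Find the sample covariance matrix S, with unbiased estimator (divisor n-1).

Step 1 — column means:
  mean(X_1) = (7 + 3 + 6 + 5) / 4 = 21/4 = 5.25
  mean(X_2) = (8 + 7 + 2 + 5) / 4 = 22/4 = 5.5

Step 2 — sample covariance S[i,j] = (1/(n-1)) · Σ_k (x_{k,i} - mean_i) · (x_{k,j} - mean_j), with n-1 = 3.
  S[X_1,X_1] = ((1.75)·(1.75) + (-2.25)·(-2.25) + (0.75)·(0.75) + (-0.25)·(-0.25)) / 3 = 8.75/3 = 2.9167
  S[X_1,X_2] = ((1.75)·(2.5) + (-2.25)·(1.5) + (0.75)·(-3.5) + (-0.25)·(-0.5)) / 3 = -1.5/3 = -0.5
  S[X_2,X_2] = ((2.5)·(2.5) + (1.5)·(1.5) + (-3.5)·(-3.5) + (-0.5)·(-0.5)) / 3 = 21/3 = 7

S is symmetric (S[j,i] = S[i,j]). Assembling:

S = [[2.9167, -0.5],
 [-0.5, 7]]


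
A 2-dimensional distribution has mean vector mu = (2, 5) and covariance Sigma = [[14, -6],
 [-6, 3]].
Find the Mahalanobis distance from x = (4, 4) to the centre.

Step 1 — centre the observation: (x - mu) = (2, -1).

Step 2 — invert Sigma. det(Sigma) = 14·3 - (-6)² = 6.
  Sigma^{-1} = (1/det) · [[d, -b], [-b, a]] = [[0.5, 1],
 [1, 2.3333]].

Step 3 — form the quadratic (x - mu)^T · Sigma^{-1} · (x - mu):
  Sigma^{-1} · (x - mu) = (0, -0.3333).
  (x - mu)^T · [Sigma^{-1} · (x - mu)] = (2)·(0) + (-1)·(-0.3333) = 0.3333.

Step 4 — take square root: d = √(0.3333) ≈ 0.5774.

d(x, mu) = √(0.3333) ≈ 0.5774


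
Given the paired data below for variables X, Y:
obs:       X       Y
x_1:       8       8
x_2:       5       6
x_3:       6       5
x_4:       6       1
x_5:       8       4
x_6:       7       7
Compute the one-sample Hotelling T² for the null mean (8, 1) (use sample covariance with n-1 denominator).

Step 1 — sample mean vector:
  mean(X) = (8 + 5 + 6 + 6 + 8 + 7) / 6 = 40/6 = 6.6667
  mean(Y) = (8 + 6 + 5 + 1 + 4 + 7) / 6 = 31/6 = 5.1667
  x̄ = (6.6667, 5.1667),  deviation x̄ - mu_0 = (6.6667, 5.1667) - (8, 1) = (-1.3333, 4.1667).

Step 2 — sample covariance matrix, S[i,j] = (1/(n-1)) · Σ_k (x_{k,i} - mean_i) · (x_{k,j} - mean_j), divisor n-1 = 5:
  S[X,X] = ((1.3333)·(1.3333) + (-1.6667)·(-1.6667) + (-0.6667)·(-0.6667) + (-0.6667)·(-0.6667) + (1.3333)·(1.3333) + (0.3333)·(0.3333)) / 5 = 7.3333/5 = 1.4667
  S[X,Y] = ((1.3333)·(2.8333) + (-1.6667)·(0.8333) + (-0.6667)·(-0.1667) + (-0.6667)·(-4.1667) + (1.3333)·(-1.1667) + (0.3333)·(1.8333)) / 5 = 4.3333/5 = 0.8667
  S[Y,Y] = ((2.8333)·(2.8333) + (0.8333)·(0.8333) + (-0.1667)·(-0.1667) + (-4.1667)·(-4.1667) + (-1.1667)·(-1.1667) + (1.8333)·(1.8333)) / 5 = 30.8333/5 = 6.1667
  S = [[1.4667, 0.8667],
 [0.8667, 6.1667]].

Step 3 — invert S. det(S) = 1.4667·6.1667 - (0.8667)² = 8.2933.
  S^{-1} = (1/det) · [[d, -b], [-b, a]] = [[0.7436, -0.1045],
 [-0.1045, 0.1768]].

Step 4 — quadratic form (x̄ - mu_0)^T · S^{-1} · (x̄ - mu_0):
  S^{-1} · (x̄ - mu_0) = (-1.4268, 0.8762),
  (x̄ - mu_0)^T · [...] = (-1.3333)·(-1.4268) + (4.1667)·(0.8762) = 5.5533.

Step 5 — scale by n: T² = 6 · 5.5533 = 33.3199.

T² ≈ 33.3199


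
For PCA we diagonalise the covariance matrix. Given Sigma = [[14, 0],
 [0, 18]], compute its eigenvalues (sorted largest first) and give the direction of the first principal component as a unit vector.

Step 1 — characteristic polynomial of 2×2 Sigma:
  det(Sigma - λI) = λ² - trace · λ + det = 0.
  trace = 14 + 18 = 32, det = 14·18 - (0)² = 252.
Step 2 — discriminant:
  Δ = trace² - 4·det = 1024 - 1008 = 16.
Step 3 — eigenvalues:
  λ = (trace ± √Δ)/2 = (32 ± 4)/2,
  λ_1 = 18,  λ_2 = 14.

Step 4 — unit eigenvector for λ_1: Sigma is diagonal, so its eigenvectors are the coordinate axes. λ_1 = 18 is the diagonal entry on the second coordinate axis, hence
  v_1 = (0, 1) (||v_1|| = 1).

λ_1 = 18,  λ_2 = 14;  v_1 ≈ (0, 1)


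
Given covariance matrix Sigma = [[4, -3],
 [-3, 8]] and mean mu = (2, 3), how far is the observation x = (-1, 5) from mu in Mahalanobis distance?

Step 1 — centre the observation: (x - mu) = (-3, 2).

Step 2 — invert Sigma. det(Sigma) = 4·8 - (-3)² = 23.
  Sigma^{-1} = (1/det) · [[d, -b], [-b, a]] = [[0.3478, 0.1304],
 [0.1304, 0.1739]].

Step 3 — form the quadratic (x - mu)^T · Sigma^{-1} · (x - mu):
  Sigma^{-1} · (x - mu) = (-0.7826, -0.0435).
  (x - mu)^T · [Sigma^{-1} · (x - mu)] = (-3)·(-0.7826) + (2)·(-0.0435) = 2.2609.

Step 4 — take square root: d = √(2.2609) ≈ 1.5036.

d(x, mu) = √(2.2609) ≈ 1.5036


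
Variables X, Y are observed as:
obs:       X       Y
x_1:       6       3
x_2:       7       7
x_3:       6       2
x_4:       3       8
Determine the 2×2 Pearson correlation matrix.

Step 1 — column means:
  mean(X) = (6 + 7 + 6 + 3) / 4 = 22/4 = 5.5
  mean(Y) = (3 + 7 + 2 + 8) / 4 = 20/4 = 5

Step 2 — sample variances and covariances s[i,j] = (1/(n-1)) · Σ_k (x_{k,i} - mean_i) · (x_{k,j} - mean_j), with n-1 = 3:
  s[X,X] = ((0.5)·(0.5) + (1.5)·(1.5) + (0.5)·(0.5) + (-2.5)·(-2.5)) / 3 = 9/3 = 3
  s[X,Y] = ((0.5)·(-2) + (1.5)·(2) + (0.5)·(-3) + (-2.5)·(3)) / 3 = -7/3 = -2.3333
  s[Y,Y] = ((-2)·(-2) + (2)·(2) + (-3)·(-3) + (3)·(3)) / 3 = 26/3 = 8.6667
  Sample standard deviations s_i = √(s[i,i]):
  s(X) = √(3) = 1.7321
  s(Y) = √(8.6667) = 2.9439

Step 3 — r_{ij} = s_{ij} / (s_i · s_j):
  r[X,X] = 1 (diagonal).
  r[X,Y] = -2.3333 / (1.7321 · 2.9439) = -2.3333 / 5.099 = -0.4576
  r[Y,Y] = 1 (diagonal).

R is symmetric with unit diagonal. Assembling:

R = [[1, -0.4576],
 [-0.4576, 1]]


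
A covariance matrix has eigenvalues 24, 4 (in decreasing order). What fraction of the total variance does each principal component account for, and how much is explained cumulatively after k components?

Step 1 — total variance = trace(Sigma) = Σ λ_i = 24 + 4 = 28.

Step 2 — fraction explained by component i = λ_i / Σ λ:
  PC1: 24/28 = 0.8571
  PC2: 4/28 = 0.1429

Step 3 — cumulative fraction after k components = (λ_1 + ... + λ_k) / Σ λ:
  k = 1: 24/28 = 0.8571
  k = 2: (24 + 4)/28 = 28/28 = 1

Summary (fraction, with percent):

explained: PC1 0.8571 (85.71%), PC2 0.1429 (14.29%);  cumulative: 0.8571, 1


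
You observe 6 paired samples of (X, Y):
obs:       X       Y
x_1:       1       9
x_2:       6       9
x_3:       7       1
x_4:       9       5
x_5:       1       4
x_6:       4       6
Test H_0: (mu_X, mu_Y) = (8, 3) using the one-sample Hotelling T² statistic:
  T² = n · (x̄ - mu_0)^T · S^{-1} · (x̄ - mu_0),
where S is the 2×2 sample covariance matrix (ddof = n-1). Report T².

Step 1 — sample mean vector:
  mean(X) = (1 + 6 + 7 + 9 + 1 + 4) / 6 = 28/6 = 4.6667
  mean(Y) = (9 + 9 + 1 + 5 + 4 + 6) / 6 = 34/6 = 5.6667
  x̄ = (4.6667, 5.6667),  deviation x̄ - mu_0 = (4.6667, 5.6667) - (8, 3) = (-3.3333, 2.6667).

Step 2 — sample covariance matrix, S[i,j] = (1/(n-1)) · Σ_k (x_{k,i} - mean_i) · (x_{k,j} - mean_j), divisor n-1 = 5:
  S[X,X] = ((-3.6667)·(-3.6667) + (1.3333)·(1.3333) + (2.3333)·(2.3333) + (4.3333)·(4.3333) + (-3.6667)·(-3.6667) + (-0.6667)·(-0.6667)) / 5 = 53.3333/5 = 10.6667
  S[X,Y] = ((-3.6667)·(3.3333) + (1.3333)·(3.3333) + (2.3333)·(-4.6667) + (4.3333)·(-0.6667) + (-3.6667)·(-1.6667) + (-0.6667)·(0.3333)) / 5 = -15.6667/5 = -3.1333
  S[Y,Y] = ((3.3333)·(3.3333) + (3.3333)·(3.3333) + (-4.6667)·(-4.6667) + (-0.6667)·(-0.6667) + (-1.6667)·(-1.6667) + (0.3333)·(0.3333)) / 5 = 47.3333/5 = 9.4667
  S = [[10.6667, -3.1333],
 [-3.1333, 9.4667]].

Step 3 — invert S. det(S) = 10.6667·9.4667 - (-3.1333)² = 91.16.
  S^{-1} = (1/det) · [[d, -b], [-b, a]] = [[0.1038, 0.0344],
 [0.0344, 0.117]].

Step 4 — quadratic form (x̄ - mu_0)^T · S^{-1} · (x̄ - mu_0):
  S^{-1} · (x̄ - mu_0) = (-0.2545, 0.1975),
  (x̄ - mu_0)^T · [...] = (-3.3333)·(-0.2545) + (2.6667)·(0.1975) = 1.3749.

Step 5 — scale by n: T² = 6 · 1.3749 = 8.2492.

T² ≈ 8.2492


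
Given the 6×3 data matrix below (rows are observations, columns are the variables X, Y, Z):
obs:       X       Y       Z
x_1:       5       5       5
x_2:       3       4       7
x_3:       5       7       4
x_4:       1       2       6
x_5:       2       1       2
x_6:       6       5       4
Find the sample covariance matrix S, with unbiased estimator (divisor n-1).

Step 1 — column means:
  mean(X) = (5 + 3 + 5 + 1 + 2 + 6) / 6 = 22/6 = 3.6667
  mean(Y) = (5 + 4 + 7 + 2 + 1 + 5) / 6 = 24/6 = 4
  mean(Z) = (5 + 7 + 4 + 6 + 2 + 4) / 6 = 28/6 = 4.6667

Step 2 — sample covariance S[i,j] = (1/(n-1)) · Σ_k (x_{k,i} - mean_i) · (x_{k,j} - mean_j), with n-1 = 5.
  S[X,X] = ((1.3333)·(1.3333) + (-0.6667)·(-0.6667) + (1.3333)·(1.3333) + (-2.6667)·(-2.6667) + (-1.6667)·(-1.6667) + (2.3333)·(2.3333)) / 5 = 19.3333/5 = 3.8667
  S[X,Y] = ((1.3333)·(1) + (-0.6667)·(0) + (1.3333)·(3) + (-2.6667)·(-2) + (-1.6667)·(-3) + (2.3333)·(1)) / 5 = 18/5 = 3.6
  S[X,Z] = ((1.3333)·(0.3333) + (-0.6667)·(2.3333) + (1.3333)·(-0.6667) + (-2.6667)·(1.3333) + (-1.6667)·(-2.6667) + (2.3333)·(-0.6667)) / 5 = -2.6667/5 = -0.5333
  S[Y,Y] = ((1)·(1) + (0)·(0) + (3)·(3) + (-2)·(-2) + (-3)·(-3) + (1)·(1)) / 5 = 24/5 = 4.8
  S[Y,Z] = ((1)·(0.3333) + (0)·(2.3333) + (3)·(-0.6667) + (-2)·(1.3333) + (-3)·(-2.6667) + (1)·(-0.6667)) / 5 = 3/5 = 0.6
  S[Z,Z] = ((0.3333)·(0.3333) + (2.3333)·(2.3333) + (-0.6667)·(-0.6667) + (1.3333)·(1.3333) + (-2.6667)·(-2.6667) + (-0.6667)·(-0.6667)) / 5 = 15.3333/5 = 3.0667

S is symmetric (S[j,i] = S[i,j]). Assembling:

S = [[3.8667, 3.6, -0.5333],
 [3.6, 4.8, 0.6],
 [-0.5333, 0.6, 3.0667]]


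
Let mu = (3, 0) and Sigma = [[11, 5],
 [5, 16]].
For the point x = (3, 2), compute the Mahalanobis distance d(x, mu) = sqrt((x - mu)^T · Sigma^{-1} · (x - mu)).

Step 1 — centre the observation: (x - mu) = (0, 2).

Step 2 — invert Sigma. det(Sigma) = 11·16 - (5)² = 151.
  Sigma^{-1} = (1/det) · [[d, -b], [-b, a]] = [[0.106, -0.0331],
 [-0.0331, 0.0728]].

Step 3 — form the quadratic (x - mu)^T · Sigma^{-1} · (x - mu):
  Sigma^{-1} · (x - mu) = (-0.0662, 0.1457).
  (x - mu)^T · [Sigma^{-1} · (x - mu)] = (0)·(-0.0662) + (2)·(0.1457) = 0.2914.

Step 4 — take square root: d = √(0.2914) ≈ 0.5398.

d(x, mu) = √(0.2914) ≈ 0.5398


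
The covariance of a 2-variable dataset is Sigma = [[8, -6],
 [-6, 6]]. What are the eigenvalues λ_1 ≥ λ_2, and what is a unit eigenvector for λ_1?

Step 1 — characteristic polynomial of 2×2 Sigma:
  det(Sigma - λI) = λ² - trace · λ + det = 0.
  trace = 8 + 6 = 14, det = 8·6 - (-6)² = 12.
Step 2 — discriminant:
  Δ = trace² - 4·det = 196 - 48 = 148.
Step 3 — eigenvalues:
  λ = (trace ± √Δ)/2 = (14 ± 12.1655)/2,
  λ_1 = 13.0828,  λ_2 = 0.9172.

Step 4 — unit eigenvector for λ_1: solve (Sigma - λ_1 I)v = 0. First row:
  (8 - 13.0828)·v_x + (-6)·v_y = 0, i.e. (-5.0828)·v_x + (-6)·v_y = 0,
  so v ∝ (b, λ_1 - a) = (-6, 5.0828); multiply by -1 so the first entry is positive: u = (6, -5.0828).
  ||u|| = √((6)² + (-5.0828)²) = √(61.8345) ≈ 7.8635,
  v_1 = u/||u|| ≈ (0.763, -0.6464) (||v_1|| = 1).

λ_1 = 13.0828,  λ_2 = 0.9172;  v_1 ≈ (0.763, -0.6464)


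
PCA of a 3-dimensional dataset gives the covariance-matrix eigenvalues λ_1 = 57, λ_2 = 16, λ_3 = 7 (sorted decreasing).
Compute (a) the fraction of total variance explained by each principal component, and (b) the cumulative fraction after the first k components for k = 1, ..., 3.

Step 1 — total variance = trace(Sigma) = Σ λ_i = 57 + 16 + 7 = 80.

Step 2 — fraction explained by component i = λ_i / Σ λ:
  PC1: 57/80 = 0.7125
  PC2: 16/80 = 0.2
  PC3: 7/80 = 0.0875

Step 3 — cumulative fraction after k components = (λ_1 + ... + λ_k) / Σ λ:
  k = 1: 57/80 = 0.7125
  k = 2: (57 + 16)/80 = 73/80 = 0.9125
  k = 3: (57 + 16 + 7)/80 = 80/80 = 1

Summary (fraction, with percent):

explained: PC1 0.7125 (71.25%), PC2 0.2 (20%), PC3 0.0875 (8.75%);  cumulative: 0.7125, 0.9125, 1


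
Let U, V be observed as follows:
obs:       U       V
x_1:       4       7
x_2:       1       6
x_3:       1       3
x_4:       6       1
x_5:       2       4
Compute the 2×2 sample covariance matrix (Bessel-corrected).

Step 1 — column means:
  mean(U) = (4 + 1 + 1 + 6 + 2) / 5 = 14/5 = 2.8
  mean(V) = (7 + 6 + 3 + 1 + 4) / 5 = 21/5 = 4.2

Step 2 — sample covariance S[i,j] = (1/(n-1)) · Σ_k (x_{k,i} - mean_i) · (x_{k,j} - mean_j), with n-1 = 4.
  S[U,U] = ((1.2)·(1.2) + (-1.8)·(-1.8) + (-1.8)·(-1.8) + (3.2)·(3.2) + (-0.8)·(-0.8)) / 4 = 18.8/4 = 4.7
  S[U,V] = ((1.2)·(2.8) + (-1.8)·(1.8) + (-1.8)·(-1.2) + (3.2)·(-3.2) + (-0.8)·(-0.2)) / 4 = -7.8/4 = -1.95
  S[V,V] = ((2.8)·(2.8) + (1.8)·(1.8) + (-1.2)·(-1.2) + (-3.2)·(-3.2) + (-0.2)·(-0.2)) / 4 = 22.8/4 = 5.7

S is symmetric (S[j,i] = S[i,j]). Assembling:

S = [[4.7, -1.95],
 [-1.95, 5.7]]


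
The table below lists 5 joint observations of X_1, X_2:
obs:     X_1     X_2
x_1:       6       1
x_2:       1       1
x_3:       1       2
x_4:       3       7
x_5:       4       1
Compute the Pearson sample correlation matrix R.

Step 1 — column means:
  mean(X_1) = (6 + 1 + 1 + 3 + 4) / 5 = 15/5 = 3
  mean(X_2) = (1 + 1 + 2 + 7 + 1) / 5 = 12/5 = 2.4

Step 2 — sample variances and covariances s[i,j] = (1/(n-1)) · Σ_k (x_{k,i} - mean_i) · (x_{k,j} - mean_j), with n-1 = 4:
  s[X_1,X_1] = ((3)·(3) + (-2)·(-2) + (-2)·(-2) + (0)·(0) + (1)·(1)) / 4 = 18/4 = 4.5
  s[X_1,X_2] = ((3)·(-1.4) + (-2)·(-1.4) + (-2)·(-0.4) + (0)·(4.6) + (1)·(-1.4)) / 4 = -2/4 = -0.5
  s[X_2,X_2] = ((-1.4)·(-1.4) + (-1.4)·(-1.4) + (-0.4)·(-0.4) + (4.6)·(4.6) + (-1.4)·(-1.4)) / 4 = 27.2/4 = 6.8
  Sample standard deviations s_i = √(s[i,i]):
  s(X_1) = √(4.5) = 2.1213
  s(X_2) = √(6.8) = 2.6077

Step 3 — r_{ij} = s_{ij} / (s_i · s_j):
  r[X_1,X_1] = 1 (diagonal).
  r[X_1,X_2] = -0.5 / (2.1213 · 2.6077) = -0.5 / 5.5317 = -0.0904
  r[X_2,X_2] = 1 (diagonal).

R is symmetric with unit diagonal. Assembling:

R = [[1, -0.0904],
 [-0.0904, 1]]


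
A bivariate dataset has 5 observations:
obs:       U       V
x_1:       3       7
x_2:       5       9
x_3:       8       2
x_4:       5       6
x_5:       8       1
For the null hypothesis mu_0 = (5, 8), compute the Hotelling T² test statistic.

Step 1 — sample mean vector:
  mean(U) = (3 + 5 + 8 + 5 + 8) / 5 = 29/5 = 5.8
  mean(V) = (7 + 9 + 2 + 6 + 1) / 5 = 25/5 = 5
  x̄ = (5.8, 5),  deviation x̄ - mu_0 = (5.8, 5) - (5, 8) = (0.8, -3).

Step 2 — sample covariance matrix, S[i,j] = (1/(n-1)) · Σ_k (x_{k,i} - mean_i) · (x_{k,j} - mean_j), divisor n-1 = 4:
  S[U,U] = ((-2.8)·(-2.8) + (-0.8)·(-0.8) + (2.2)·(2.2) + (-0.8)·(-0.8) + (2.2)·(2.2)) / 4 = 18.8/4 = 4.7
  S[U,V] = ((-2.8)·(2) + (-0.8)·(4) + (2.2)·(-3) + (-0.8)·(1) + (2.2)·(-4)) / 4 = -25/4 = -6.25
  S[V,V] = ((2)·(2) + (4)·(4) + (-3)·(-3) + (1)·(1) + (-4)·(-4)) / 4 = 46/4 = 11.5
  S = [[4.7, -6.25],
 [-6.25, 11.5]].

Step 3 — invert S. det(S) = 4.7·11.5 - (-6.25)² = 14.9875.
  S^{-1} = (1/det) · [[d, -b], [-b, a]] = [[0.7673, 0.417],
 [0.417, 0.3136]].

Step 4 — quadratic form (x̄ - mu_0)^T · S^{-1} · (x̄ - mu_0):
  S^{-1} · (x̄ - mu_0) = (-0.6372, -0.6072),
  (x̄ - mu_0)^T · [...] = (0.8)·(-0.6372) + (-3)·(-0.6072) = 1.3118.

Step 5 — scale by n: T² = 5 · 1.3118 = 6.5588.

T² ≈ 6.5588


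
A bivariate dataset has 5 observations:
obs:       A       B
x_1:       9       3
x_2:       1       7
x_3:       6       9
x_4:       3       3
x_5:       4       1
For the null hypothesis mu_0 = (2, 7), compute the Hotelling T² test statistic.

Step 1 — sample mean vector:
  mean(A) = (9 + 1 + 6 + 3 + 4) / 5 = 23/5 = 4.6
  mean(B) = (3 + 7 + 9 + 3 + 1) / 5 = 23/5 = 4.6
  x̄ = (4.6, 4.6),  deviation x̄ - mu_0 = (4.6, 4.6) - (2, 7) = (2.6, -2.4).

Step 2 — sample covariance matrix, S[i,j] = (1/(n-1)) · Σ_k (x_{k,i} - mean_i) · (x_{k,j} - mean_j), divisor n-1 = 4:
  S[A,A] = ((4.4)·(4.4) + (-3.6)·(-3.6) + (1.4)·(1.4) + (-1.6)·(-1.6) + (-0.6)·(-0.6)) / 4 = 37.2/4 = 9.3
  S[A,B] = ((4.4)·(-1.6) + (-3.6)·(2.4) + (1.4)·(4.4) + (-1.6)·(-1.6) + (-0.6)·(-3.6)) / 4 = -4.8/4 = -1.2
  S[B,B] = ((-1.6)·(-1.6) + (2.4)·(2.4) + (4.4)·(4.4) + (-1.6)·(-1.6) + (-3.6)·(-3.6)) / 4 = 43.2/4 = 10.8
  S = [[9.3, -1.2],
 [-1.2, 10.8]].

Step 3 — invert S. det(S) = 9.3·10.8 - (-1.2)² = 99.
  S^{-1} = (1/det) · [[d, -b], [-b, a]] = [[0.1091, 0.0121],
 [0.0121, 0.0939]].

Step 4 — quadratic form (x̄ - mu_0)^T · S^{-1} · (x̄ - mu_0):
  S^{-1} · (x̄ - mu_0) = (0.2545, -0.1939),
  (x̄ - mu_0)^T · [...] = (2.6)·(0.2545) + (-2.4)·(-0.1939) = 1.1273.

Step 5 — scale by n: T² = 5 · 1.1273 = 5.6364.

T² ≈ 5.6364


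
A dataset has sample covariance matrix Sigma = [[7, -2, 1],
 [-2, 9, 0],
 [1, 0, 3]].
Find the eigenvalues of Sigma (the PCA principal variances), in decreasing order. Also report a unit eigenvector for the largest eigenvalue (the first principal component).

Step 1 — characteristic polynomial p(λ) = det(λI - Sigma) = λ³ - tr·λ² + c_1·λ - det, where tr = trace, c_1 = sum of the principal 2×2 minors, det = det(Sigma):
  tr = 7 + 9 + 3 = 19,
  c_1 = (7·9 - (-2)²) + (7·3 - (1)²) + (9·3 - (0)²) = 59 + 20 + 27 = 106,
  det = 7·(9·3 - (0)²) - (-2)·((-2)·3 - (0)·(1)) + (1)·((-2)·(0) - 9·(1)) = 7·(27) - (-2)·(-6) + (1)·(-9) = 168.
  So p(λ) = λ³ - 19λ² + 106λ - 168.
Step 2 — look for an integer root (rational root theorem: any rational root is an integer divisor of 168). Testing λ = 6:
  p(6) = 216 - 684 + 636 - 168 = 0  ✓
  Dividing out (λ - 6): p(λ) = (λ - 6)(λ² - 13λ + 28).
Step 3 — remaining eigenvalues from the quadratic λ² - 13λ + 28 = 0:
  Δ = 13² - 4·28 = 169 - 112 = 57,  λ = (13 ± √57)/2 = (13 ± 7.5498)/2 ≈ 10.2749 or 2.7251.
  Sorted: λ_1 = 10.2749,  λ_2 = 6,  λ_3 = 2.7251  (check: sum = 19 = tr ✓).

Step 4 — unit eigenvector for λ_1 ≈ 10.2749: v spans the null space of (Sigma - λ_1 I), whose rows are
  r_1 = (-3.2749, -2, 1),  r_2 = (-2, -1.2749, 0),  r_3 = (1, 0, -7.2749).
  v is orthogonal to every row, so take v ∝ r_1 × r_3 = ((-2)·(-7.2749) - (1)·(0), (1)·(1) - (-3.2749)·(-7.2749), (-3.2749)·(0) - (-2)·(1)) ≈ (14.5498, -22.8248, 2).
  Let u = (14.5498, -22.8248, 2).
  ||u|| = √((14.5498)² + (-22.8248)² + (2)²) = √(736.667) ≈ 27.1416,  v_1 = u/||u|| ≈ (0.5361, -0.841, 0.0737) (||v_1|| = 1).

λ_1 = 10.2749,  λ_2 = 6,  λ_3 = 2.7251;  v_1 ≈ (0.5361, -0.841, 0.0737)


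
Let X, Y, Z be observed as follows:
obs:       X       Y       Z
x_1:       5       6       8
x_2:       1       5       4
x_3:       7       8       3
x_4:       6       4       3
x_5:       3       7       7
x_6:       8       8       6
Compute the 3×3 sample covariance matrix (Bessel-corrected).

Step 1 — column means:
  mean(X) = (5 + 1 + 7 + 6 + 3 + 8) / 6 = 30/6 = 5
  mean(Y) = (6 + 5 + 8 + 4 + 7 + 8) / 6 = 38/6 = 6.3333
  mean(Z) = (8 + 4 + 3 + 3 + 7 + 6) / 6 = 31/6 = 5.1667

Step 2 — sample covariance S[i,j] = (1/(n-1)) · Σ_k (x_{k,i} - mean_i) · (x_{k,j} - mean_j), with n-1 = 5.
  S[X,X] = ((0)·(0) + (-4)·(-4) + (2)·(2) + (1)·(1) + (-2)·(-2) + (3)·(3)) / 5 = 34/5 = 6.8
  S[X,Y] = ((0)·(-0.3333) + (-4)·(-1.3333) + (2)·(1.6667) + (1)·(-2.3333) + (-2)·(0.6667) + (3)·(1.6667)) / 5 = 10/5 = 2
  S[X,Z] = ((0)·(2.8333) + (-4)·(-1.1667) + (2)·(-2.1667) + (1)·(-2.1667) + (-2)·(1.8333) + (3)·(0.8333)) / 5 = -3/5 = -0.6
  S[Y,Y] = ((-0.3333)·(-0.3333) + (-1.3333)·(-1.3333) + (1.6667)·(1.6667) + (-2.3333)·(-2.3333) + (0.6667)·(0.6667) + (1.6667)·(1.6667)) / 5 = 13.3333/5 = 2.6667
  S[Y,Z] = ((-0.3333)·(2.8333) + (-1.3333)·(-1.1667) + (1.6667)·(-2.1667) + (-2.3333)·(-2.1667) + (0.6667)·(1.8333) + (1.6667)·(0.8333)) / 5 = 4.6667/5 = 0.9333
  S[Z,Z] = ((2.8333)·(2.8333) + (-1.1667)·(-1.1667) + (-2.1667)·(-2.1667) + (-2.1667)·(-2.1667) + (1.8333)·(1.8333) + (0.8333)·(0.8333)) / 5 = 22.8333/5 = 4.5667

S is symmetric (S[j,i] = S[i,j]). Assembling:

S = [[6.8, 2, -0.6],
 [2, 2.6667, 0.9333],
 [-0.6, 0.9333, 4.5667]]


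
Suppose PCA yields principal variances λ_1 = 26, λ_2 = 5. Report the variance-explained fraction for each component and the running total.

Step 1 — total variance = trace(Sigma) = Σ λ_i = 26 + 5 = 31.

Step 2 — fraction explained by component i = λ_i / Σ λ:
  PC1: 26/31 = 0.8387
  PC2: 5/31 = 0.1613

Step 3 — cumulative fraction after k components = (λ_1 + ... + λ_k) / Σ λ:
  k = 1: 26/31 = 0.8387
  k = 2: (26 + 5)/31 = 31/31 = 1

Summary (fraction, with percent):

explained: PC1 0.8387 (83.87%), PC2 0.1613 (16.13%);  cumulative: 0.8387, 1


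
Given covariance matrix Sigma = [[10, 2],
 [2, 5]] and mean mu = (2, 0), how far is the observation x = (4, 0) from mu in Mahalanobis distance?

Step 1 — centre the observation: (x - mu) = (2, 0).

Step 2 — invert Sigma. det(Sigma) = 10·5 - (2)² = 46.
  Sigma^{-1} = (1/det) · [[d, -b], [-b, a]] = [[0.1087, -0.0435],
 [-0.0435, 0.2174]].

Step 3 — form the quadratic (x - mu)^T · Sigma^{-1} · (x - mu):
  Sigma^{-1} · (x - mu) = (0.2174, -0.087).
  (x - mu)^T · [Sigma^{-1} · (x - mu)] = (2)·(0.2174) + (0)·(-0.087) = 0.4348.

Step 4 — take square root: d = √(0.4348) ≈ 0.6594.

d(x, mu) = √(0.4348) ≈ 0.6594


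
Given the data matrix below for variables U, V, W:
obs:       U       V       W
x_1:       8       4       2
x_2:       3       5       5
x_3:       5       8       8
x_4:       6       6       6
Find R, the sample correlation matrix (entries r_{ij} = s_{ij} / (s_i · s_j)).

Step 1 — column means:
  mean(U) = (8 + 3 + 5 + 6) / 4 = 22/4 = 5.5
  mean(V) = (4 + 5 + 8 + 6) / 4 = 23/4 = 5.75
  mean(W) = (2 + 5 + 8 + 6) / 4 = 21/4 = 5.25

Step 2 — sample variances and covariances s[i,j] = (1/(n-1)) · Σ_k (x_{k,i} - mean_i) · (x_{k,j} - mean_j), with n-1 = 3:
  s[U,U] = ((2.5)·(2.5) + (-2.5)·(-2.5) + (-0.5)·(-0.5) + (0.5)·(0.5)) / 3 = 13/3 = 4.3333
  s[U,V] = ((2.5)·(-1.75) + (-2.5)·(-0.75) + (-0.5)·(2.25) + (0.5)·(0.25)) / 3 = -3.5/3 = -1.1667
  s[U,W] = ((2.5)·(-3.25) + (-2.5)·(-0.25) + (-0.5)·(2.75) + (0.5)·(0.75)) / 3 = -8.5/3 = -2.8333
  s[V,V] = ((-1.75)·(-1.75) + (-0.75)·(-0.75) + (2.25)·(2.25) + (0.25)·(0.25)) / 3 = 8.75/3 = 2.9167
  s[V,W] = ((-1.75)·(-3.25) + (-0.75)·(-0.25) + (2.25)·(2.75) + (0.25)·(0.75)) / 3 = 12.25/3 = 4.0833
  s[W,W] = ((-3.25)·(-3.25) + (-0.25)·(-0.25) + (2.75)·(2.75) + (0.75)·(0.75)) / 3 = 18.75/3 = 6.25
  Sample standard deviations s_i = √(s[i,i]):
  s(U) = √(4.3333) = 2.0817
  s(V) = √(2.9167) = 1.7078
  s(W) = √(6.25) = 2.5

Step 3 — r_{ij} = s_{ij} / (s_i · s_j):
  r[U,U] = 1 (diagonal).
  r[U,V] = -1.1667 / (2.0817 · 1.7078) = -1.1667 / 3.5551 = -0.3282
  r[U,W] = -2.8333 / (2.0817 · 2.5) = -2.8333 / 5.2042 = -0.5444
  r[V,V] = 1 (diagonal).
  r[V,W] = 4.0833 / (1.7078 · 2.5) = 4.0833 / 4.2696 = 0.9564
  r[W,W] = 1 (diagonal).

R is symmetric with unit diagonal. Assembling:

R = [[1, -0.3282, -0.5444],
 [-0.3282, 1, 0.9564],
 [-0.5444, 0.9564, 1]]


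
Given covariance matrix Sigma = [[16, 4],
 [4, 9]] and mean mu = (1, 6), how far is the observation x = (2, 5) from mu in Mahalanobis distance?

Step 1 — centre the observation: (x - mu) = (1, -1).

Step 2 — invert Sigma. det(Sigma) = 16·9 - (4)² = 128.
  Sigma^{-1} = (1/det) · [[d, -b], [-b, a]] = [[0.0703, -0.0312],
 [-0.0312, 0.125]].

Step 3 — form the quadratic (x - mu)^T · Sigma^{-1} · (x - mu):
  Sigma^{-1} · (x - mu) = (0.1016, -0.1562).
  (x - mu)^T · [Sigma^{-1} · (x - mu)] = (1)·(0.1016) + (-1)·(-0.1562) = 0.2578.

Step 4 — take square root: d = √(0.2578) ≈ 0.5078.

d(x, mu) = √(0.2578) ≈ 0.5078


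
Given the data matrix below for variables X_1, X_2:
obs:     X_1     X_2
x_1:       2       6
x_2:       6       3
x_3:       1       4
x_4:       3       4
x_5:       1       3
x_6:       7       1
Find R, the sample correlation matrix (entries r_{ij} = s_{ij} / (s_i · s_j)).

Step 1 — column means:
  mean(X_1) = (2 + 6 + 1 + 3 + 1 + 7) / 6 = 20/6 = 3.3333
  mean(X_2) = (6 + 3 + 4 + 4 + 3 + 1) / 6 = 21/6 = 3.5

Step 2 — sample variances and covariances s[i,j] = (1/(n-1)) · Σ_k (x_{k,i} - mean_i) · (x_{k,j} - mean_j), with n-1 = 5:
  s[X_1,X_1] = ((-1.3333)·(-1.3333) + (2.6667)·(2.6667) + (-2.3333)·(-2.3333) + (-0.3333)·(-0.3333) + (-2.3333)·(-2.3333) + (3.6667)·(3.6667)) / 5 = 33.3333/5 = 6.6667
  s[X_1,X_2] = ((-1.3333)·(2.5) + (2.6667)·(-0.5) + (-2.3333)·(0.5) + (-0.3333)·(0.5) + (-2.3333)·(-0.5) + (3.6667)·(-2.5)) / 5 = -14/5 = -2.8
  s[X_2,X_2] = ((2.5)·(2.5) + (-0.5)·(-0.5) + (0.5)·(0.5) + (0.5)·(0.5) + (-0.5)·(-0.5) + (-2.5)·(-2.5)) / 5 = 13.5/5 = 2.7
  Sample standard deviations s_i = √(s[i,i]):
  s(X_1) = √(6.6667) = 2.582
  s(X_2) = √(2.7) = 1.6432

Step 3 — r_{ij} = s_{ij} / (s_i · s_j):
  r[X_1,X_1] = 1 (diagonal).
  r[X_1,X_2] = -2.8 / (2.582 · 1.6432) = -2.8 / 4.2426 = -0.66
  r[X_2,X_2] = 1 (diagonal).

R is symmetric with unit diagonal. Assembling:

R = [[1, -0.66],
 [-0.66, 1]]


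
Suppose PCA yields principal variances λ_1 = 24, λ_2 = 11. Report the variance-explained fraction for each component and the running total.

Step 1 — total variance = trace(Sigma) = Σ λ_i = 24 + 11 = 35.

Step 2 — fraction explained by component i = λ_i / Σ λ:
  PC1: 24/35 = 0.6857
  PC2: 11/35 = 0.3143

Step 3 — cumulative fraction after k components = (λ_1 + ... + λ_k) / Σ λ:
  k = 1: 24/35 = 0.6857
  k = 2: (24 + 11)/35 = 35/35 = 1

Summary (fraction, with percent):

explained: PC1 0.6857 (68.57%), PC2 0.3143 (31.43%);  cumulative: 0.6857, 1


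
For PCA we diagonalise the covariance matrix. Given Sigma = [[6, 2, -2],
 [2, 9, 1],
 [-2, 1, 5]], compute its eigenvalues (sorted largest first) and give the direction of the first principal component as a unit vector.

Step 1 — characteristic polynomial p(λ) = det(λI - Sigma) = λ³ - tr·λ² + c_1·λ - det, where tr = trace, c_1 = sum of the principal 2×2 minors, det = det(Sigma):
  tr = 6 + 9 + 5 = 20,
  c_1 = (6·9 - (2)²) + (6·5 - (-2)²) + (9·5 - (1)²) = 50 + 26 + 44 = 120,
  det = 6·(9·5 - (1)²) - (2)·((2)·5 - (1)·(-2)) + (-2)·((2)·(1) - 9·(-2)) = 6·(44) - (2)·(12) + (-2)·(20) = 200.
  So p(λ) = λ³ - 20λ² + 120λ - 200.
Step 2 — look for an integer root (rational root theorem: any rational root is an integer divisor of 200). Testing λ = 10:
  p(10) = 1000 - 2000 + 1200 - 200 = 0  ✓
  Dividing out (λ - 10): p(λ) = (λ - 10)(λ² - 10λ + 20).
Step 3 — remaining eigenvalues from the quadratic λ² - 10λ + 20 = 0:
  Δ = 10² - 4·20 = 100 - 80 = 20,  λ = (10 ± √20)/2 = (10 ± 4.4721)/2 ≈ 7.2361 or 2.7639.
  Sorted: λ_1 = 10,  λ_2 = 7.2361,  λ_3 = 2.7639  (check: sum = 20 = tr ✓).

Step 4 — unit eigenvector for λ_1 = 10: v spans the null space of (Sigma - λ_1 I), whose rows are
  r_1 = (-4, 2, -2),  r_2 = (2, -1, 1),  r_3 = (-2, 1, -5).
  v is orthogonal to every row, so take v ∝ r_1 × r_3 = ((2)·(-5) - (-2)·(1), (-2)·(-2) - (-4)·(-5), (-4)·(1) - (2)·(-2)) = (-8, -16, 0).
  Rescale (divide by 8; multiply by -1 so the first nonzero entry is positive): u = (1, 2, 0).
  ||u|| = √((1)² + (2)² + (0)²) = √(5) ≈ 2.2361,  v_1 = u/||u|| ≈ (0.4472, 0.8944, 0) (||v_1|| = 1).

λ_1 = 10,  λ_2 = 7.2361,  λ_3 = 2.7639;  v_1 ≈ (0.4472, 0.8944, 0)


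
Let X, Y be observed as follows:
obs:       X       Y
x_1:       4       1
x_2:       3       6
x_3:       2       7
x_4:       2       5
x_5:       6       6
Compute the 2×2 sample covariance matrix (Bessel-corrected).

Step 1 — column means:
  mean(X) = (4 + 3 + 2 + 2 + 6) / 5 = 17/5 = 3.4
  mean(Y) = (1 + 6 + 7 + 5 + 6) / 5 = 25/5 = 5

Step 2 — sample covariance S[i,j] = (1/(n-1)) · Σ_k (x_{k,i} - mean_i) · (x_{k,j} - mean_j), with n-1 = 4.
  S[X,X] = ((0.6)·(0.6) + (-0.4)·(-0.4) + (-1.4)·(-1.4) + (-1.4)·(-1.4) + (2.6)·(2.6)) / 4 = 11.2/4 = 2.8
  S[X,Y] = ((0.6)·(-4) + (-0.4)·(1) + (-1.4)·(2) + (-1.4)·(0) + (2.6)·(1)) / 4 = -3/4 = -0.75
  S[Y,Y] = ((-4)·(-4) + (1)·(1) + (2)·(2) + (0)·(0) + (1)·(1)) / 4 = 22/4 = 5.5

S is symmetric (S[j,i] = S[i,j]). Assembling:

S = [[2.8, -0.75],
 [-0.75, 5.5]]


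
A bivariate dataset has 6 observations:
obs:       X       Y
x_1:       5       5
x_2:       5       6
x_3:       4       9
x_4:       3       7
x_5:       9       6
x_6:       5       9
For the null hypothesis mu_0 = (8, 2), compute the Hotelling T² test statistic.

Step 1 — sample mean vector:
  mean(X) = (5 + 5 + 4 + 3 + 9 + 5) / 6 = 31/6 = 5.1667
  mean(Y) = (5 + 6 + 9 + 7 + 6 + 9) / 6 = 42/6 = 7
  x̄ = (5.1667, 7),  deviation x̄ - mu_0 = (5.1667, 7) - (8, 2) = (-2.8333, 5).

Step 2 — sample covariance matrix, S[i,j] = (1/(n-1)) · Σ_k (x_{k,i} - mean_i) · (x_{k,j} - mean_j), divisor n-1 = 5:
  S[X,X] = ((-0.1667)·(-0.1667) + (-0.1667)·(-0.1667) + (-1.1667)·(-1.1667) + (-2.1667)·(-2.1667) + (3.8333)·(3.8333) + (-0.1667)·(-0.1667)) / 5 = 20.8333/5 = 4.1667
  S[X,Y] = ((-0.1667)·(-2) + (-0.1667)·(-1) + (-1.1667)·(2) + (-2.1667)·(0) + (3.8333)·(-1) + (-0.1667)·(2)) / 5 = -6/5 = -1.2
  S[Y,Y] = ((-2)·(-2) + (-1)·(-1) + (2)·(2) + (0)·(0) + (-1)·(-1) + (2)·(2)) / 5 = 14/5 = 2.8
  S = [[4.1667, -1.2],
 [-1.2, 2.8]].

Step 3 — invert S. det(S) = 4.1667·2.8 - (-1.2)² = 10.2267.
  S^{-1} = (1/det) · [[d, -b], [-b, a]] = [[0.2738, 0.1173],
 [0.1173, 0.4074]].

Step 4 — quadratic form (x̄ - mu_0)^T · S^{-1} · (x̄ - mu_0):
  S^{-1} · (x̄ - mu_0) = (-0.189, 1.7047),
  (x̄ - mu_0)^T · [...] = (-2.8333)·(-0.189) + (5)·(1.7047) = 9.0591.

Step 5 — scale by n: T² = 6 · 9.0591 = 54.3546.

T² ≈ 54.3546


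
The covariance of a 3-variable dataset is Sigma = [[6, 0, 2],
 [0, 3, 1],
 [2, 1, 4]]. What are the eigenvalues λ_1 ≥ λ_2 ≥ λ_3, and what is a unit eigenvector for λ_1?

Step 1 — characteristic polynomial p(λ) = det(λI - Sigma) = λ³ - tr·λ² + c_1·λ - det, where tr = trace, c_1 = sum of the principal 2×2 minors, det = det(Sigma):
  tr = 6 + 3 + 4 = 13,
  c_1 = (6·3 - (0)²) + (6·4 - (2)²) + (3·4 - (1)²) = 18 + 20 + 11 = 49,
  det = 6·(3·4 - (1)²) - (0)·((0)·4 - (1)·(2)) + (2)·((0)·(1) - 3·(2)) = 6·(11) - (0)·(-2) + (2)·(-6) = 54.
  So p(λ) = λ³ - 13λ² + 49λ - 54.
Step 2 — look for an integer root (rational root theorem: any rational root is an integer divisor of 54). Testing λ = 2:
  p(2) = 8 - 52 + 98 - 54 = 0  ✓
  Dividing out (λ - 2): p(λ) = (λ - 2)(λ² - 11λ + 27).
Step 3 — remaining eigenvalues from the quadratic λ² - 11λ + 27 = 0:
  Δ = 11² - 4·27 = 121 - 108 = 13,  λ = (11 ± √13)/2 = (11 ± 3.6056)/2 ≈ 7.3028 or 3.6972.
  Sorted: λ_1 = 7.3028,  λ_2 = 3.6972,  λ_3 = 2  (check: sum = 13 = tr ✓).

Step 4 — unit eigenvector for λ_1 ≈ 7.3028: v spans the null space of (Sigma - λ_1 I), whose rows are
  r_1 = (-1.3028, 0, 2),  r_2 = (0, -4.3028, 1),  r_3 = (2, 1, -3.3028).
  v is orthogonal to every row, so take v ∝ r_1 × r_2 = ((0)·(1) - (2)·(-4.3028), (2)·(0) - (-1.3028)·(1), (-1.3028)·(-4.3028) - (0)·(0)) ≈ (8.6056, 1.3028, 5.6056).
  Let u = (8.6056, 1.3028, 5.6056).
  ||u|| = √((8.6056)² + (1.3028)² + (5.6056)²) = √(107.1749) ≈ 10.3525,  v_1 = u/||u|| ≈ (0.8313, 0.1258, 0.5415) (||v_1|| = 1).

λ_1 = 7.3028,  λ_2 = 3.6972,  λ_3 = 2;  v_1 ≈ (0.8313, 0.1258, 0.5415)


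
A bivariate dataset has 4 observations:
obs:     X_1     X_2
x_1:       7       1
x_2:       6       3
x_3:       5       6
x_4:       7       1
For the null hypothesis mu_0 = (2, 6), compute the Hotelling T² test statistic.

Step 1 — sample mean vector:
  mean(X_1) = (7 + 6 + 5 + 7) / 4 = 25/4 = 6.25
  mean(X_2) = (1 + 3 + 6 + 1) / 4 = 11/4 = 2.75
  x̄ = (6.25, 2.75),  deviation x̄ - mu_0 = (6.25, 2.75) - (2, 6) = (4.25, -3.25).

Step 2 — sample covariance matrix, S[i,j] = (1/(n-1)) · Σ_k (x_{k,i} - mean_i) · (x_{k,j} - mean_j), divisor n-1 = 3:
  S[X_1,X_1] = ((0.75)·(0.75) + (-0.25)·(-0.25) + (-1.25)·(-1.25) + (0.75)·(0.75)) / 3 = 2.75/3 = 0.9167
  S[X_1,X_2] = ((0.75)·(-1.75) + (-0.25)·(0.25) + (-1.25)·(3.25) + (0.75)·(-1.75)) / 3 = -6.75/3 = -2.25
  S[X_2,X_2] = ((-1.75)·(-1.75) + (0.25)·(0.25) + (3.25)·(3.25) + (-1.75)·(-1.75)) / 3 = 16.75/3 = 5.5833
  S = [[0.9167, -2.25],
 [-2.25, 5.5833]].

Step 3 — invert S. det(S) = 0.9167·5.5833 - (-2.25)² = 0.0556.
  S^{-1} = (1/det) · [[d, -b], [-b, a]] = [[100.5, 40.5],
 [40.5, 16.5]].

Step 4 — quadratic form (x̄ - mu_0)^T · S^{-1} · (x̄ - mu_0):
  S^{-1} · (x̄ - mu_0) = (295.5, 118.5),
  (x̄ - mu_0)^T · [...] = (4.25)·(295.5) + (-3.25)·(118.5) = 870.75.

Step 5 — scale by n: T² = 4 · 870.75 = 3483.

T² ≈ 3483
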